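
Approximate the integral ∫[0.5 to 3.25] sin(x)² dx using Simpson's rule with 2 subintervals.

f(x) = sin(x)²
a = 0.5, b = 3.25, n = 2
h = (b - a)/n = 1.375000

Simpson's rule: (h/3)[f(x₀) + 4f(x₁) + 2f(x₂) + ... + f(xₙ)]

x_0 = 0.5000, f(x_0) = 0.229849, coefficient = 1
x_1 = 1.8750, f(x_1) = 0.910280, coefficient = 4
x_2 = 3.2500, f(x_2) = 0.011706, coefficient = 1

I ≈ (1.375000/3) × 3.882674 = 1.779559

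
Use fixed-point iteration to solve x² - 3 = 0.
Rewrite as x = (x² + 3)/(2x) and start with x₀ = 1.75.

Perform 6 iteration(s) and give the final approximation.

Equation: x² - 3 = 0
Fixed-point form: x = (x² + 3)/(2x)
x₀ = 1.75

x_1 = g(1.750000) = 1.732143
x_2 = g(1.732143) = 1.732051
x_3 = g(1.732051) = 1.732051
x_4 = g(1.732051) = 1.732051
x_5 = g(1.732051) = 1.732051
x_6 = g(1.732051) = 1.732051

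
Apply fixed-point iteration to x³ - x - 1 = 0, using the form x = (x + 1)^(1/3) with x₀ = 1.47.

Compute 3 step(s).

Equation: x³ - x - 1 = 0
Fixed-point form: x = (x + 1)^(1/3)
x₀ = 1.47

x_1 = g(1.470000) = 1.351758
x_2 = g(1.351758) = 1.329834
x_3 = g(1.329834) = 1.325689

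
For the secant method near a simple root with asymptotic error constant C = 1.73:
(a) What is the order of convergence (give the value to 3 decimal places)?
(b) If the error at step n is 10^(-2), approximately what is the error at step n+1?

(a) Secant method has superlinear convergence with order φ = (1+√5)/2 ≈ 1.618.
    This means |e_{n+1}| ≈ C|e_n|^1.618.

(b) With |e_n| = 10^(-2) and C = 1.73:
    |e_{n+1}| ≈ 1.73 × (10^(-2))^1.618 = 1.73 × 10^(-3.24)

(a) ≈ 1.618 (golden ratio); (b) |e_{n+1}| ≈ 1.005e-03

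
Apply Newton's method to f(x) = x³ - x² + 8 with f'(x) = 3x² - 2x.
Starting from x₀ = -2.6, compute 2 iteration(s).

f(x) = x³ - x² + 8
f'(x) = 3x² - 2x
x₀ = -2.6

Newton-Raphson formula: x_{n+1} = x_n - f(x_n)/f'(x_n)

Iteration 1:
  f(-2.600000) = -16.336000
  f'(-2.600000) = 25.480000
  x_1 = -2.600000 - (-16.336000)/25.480000 = -1.958870
Iteration 2:
  f(-1.958870) = -3.353688
  f'(-1.958870) = 15.429251
  x_2 = -1.958870 - (-3.353688)/15.429251 = -1.741511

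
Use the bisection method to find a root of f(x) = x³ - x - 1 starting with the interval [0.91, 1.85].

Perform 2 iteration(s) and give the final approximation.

f(x) = x³ - x - 1
Initial interval: [0.91, 1.85]

Iteration 1:
  c_1 = (0.910000 + 1.850000)/2 = 1.380000
  f(c_1) = f(1.380000) = 0.248072
  f(a) × f(c) < 0, new interval: [0.910000, 1.380000]
Iteration 2:
  c_2 = (0.910000 + 1.380000)/2 = 1.145000
  f(c_2) = f(1.145000) = -0.643876
  f(a) × f(c) ≥ 0, new interval: [1.145000, 1.380000]

After 2 iteration(s), the approximation is c_2 = 1.145000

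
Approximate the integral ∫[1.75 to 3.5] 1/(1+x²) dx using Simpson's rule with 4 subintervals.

f(x) = 1/(1+x²)
a = 1.75, b = 3.5, n = 4
h = (b - a)/n = 0.437500

Simpson's rule: (h/3)[f(x₀) + 4f(x₁) + 2f(x₂) + ... + f(xₙ)]

x_0 = 1.7500, f(x_0) = 0.246154, coefficient = 1
x_1 = 2.1875, f(x_1) = 0.172856, coefficient = 4
x_2 = 2.6250, f(x_2) = 0.126733, coefficient = 2
x_3 = 3.0625, f(x_3) = 0.096349, coefficient = 4
x_4 = 3.5000, f(x_4) = 0.075472, coefficient = 1

I ≈ (0.437500/3) × 1.651913 = 0.240904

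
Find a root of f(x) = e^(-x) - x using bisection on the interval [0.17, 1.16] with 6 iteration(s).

f(x) = e^(-x) - x
Initial interval: [0.17, 1.16]

Iteration 1:
  c_1 = (0.170000 + 1.160000)/2 = 0.665000
  f(c_1) = f(0.665000) = -0.150726
  f(a) × f(c) < 0, new interval: [0.170000, 0.665000]
Iteration 2:
  c_2 = (0.170000 + 0.665000)/2 = 0.417500
  f(c_2) = f(0.417500) = 0.241191
  f(a) × f(c) ≥ 0, new interval: [0.417500, 0.665000]
Iteration 3:
  c_3 = (0.417500 + 0.665000)/2 = 0.541250
  f(c_3) = f(0.541250) = 0.040770
  f(a) × f(c) ≥ 0, new interval: [0.541250, 0.665000]
Iteration 4:
  c_4 = (0.541250 + 0.665000)/2 = 0.603125
  f(c_4) = f(0.603125) = -0.056026
  f(a) × f(c) < 0, new interval: [0.541250, 0.603125]
Iteration 5:
  c_5 = (0.541250 + 0.603125)/2 = 0.572187
  f(c_5) = f(0.572187) = -0.007898
  f(a) × f(c) < 0, new interval: [0.541250, 0.572187]
Iteration 6:
  c_6 = (0.541250 + 0.572187)/2 = 0.556719
  f(c_6) = f(0.556719) = 0.016368
  f(a) × f(c) ≥ 0, new interval: [0.556719, 0.572187]

After 6 iteration(s), the approximation is c_6 = 0.556719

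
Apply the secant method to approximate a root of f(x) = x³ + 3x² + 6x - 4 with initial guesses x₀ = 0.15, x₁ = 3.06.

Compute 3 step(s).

f(x) = x³ + 3x² + 6x - 4
x₀ = 0.15, x₁ = 3.06

Secant formula: x_{n+1} = x_n - f(x_n)(x_n - x_{n-1})/(f(x_n) - f(x_{n-1}))

Iteration 1:
  f(0.150000) = -3.029125
  f(3.060000) = 71.103416
  x_2 = 3.060000 - 71.103416×(3.060000 - 0.150000)/(71.103416 - (-3.029125))
       = 0.268905
Iteration 2:
  f(3.060000) = 71.103416
  f(0.268905) = -2.150193
  x_3 = 0.268905 - (-2.150193)×(0.268905 - 3.060000)/(-2.150193 - 71.103416)
       = 0.350832
Iteration 3:
  f(0.268905) = -2.150193
  f(0.350832) = -1.482581
  x_4 = 0.350832 - (-1.482581)×(0.350832 - 0.268905)/(-1.482581 - (-2.150193))
       = 0.532767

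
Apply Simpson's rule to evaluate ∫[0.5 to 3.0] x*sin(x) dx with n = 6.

f(x) = x*sin(x)
a = 0.5, b = 3.0, n = 6
h = (b - a)/n = 0.416667

Simpson's rule: (h/3)[f(x₀) + 4f(x₁) + 2f(x₂) + ... + f(xₙ)]

x_0 = 0.5000, f(x_0) = 0.239713, coefficient = 1
x_1 = 0.9167, f(x_1) = 0.727446, coefficient = 4
x_2 = 1.3333, f(x_2) = 1.295917, coefficient = 2
x_3 = 1.7500, f(x_3) = 1.721975, coefficient = 4
x_4 = 2.1667, f(x_4) = 1.793264, coefficient = 2
x_5 = 2.5833, f(x_5) = 1.368419, coefficient = 4
x_6 = 3.0000, f(x_6) = 0.423360, coefficient = 1

I ≈ (0.416667/3) × 22.112798 = 3.071222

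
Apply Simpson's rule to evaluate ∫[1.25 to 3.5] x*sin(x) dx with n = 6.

f(x) = x*sin(x)
a = 1.25, b = 3.5, n = 6
h = (b - a)/n = 0.375000

Simpson's rule: (h/3)[f(x₀) + 4f(x₁) + 2f(x₂) + ... + f(xₙ)]

x_0 = 1.2500, f(x_0) = 1.186231, coefficient = 1
x_1 = 1.6250, f(x_1) = 1.622613, coefficient = 4
x_2 = 2.0000, f(x_2) = 1.818595, coefficient = 2
x_3 = 2.3750, f(x_3) = 1.647502, coefficient = 4
x_4 = 2.7500, f(x_4) = 1.049568, coefficient = 2
x_5 = 3.1250, f(x_5) = 0.051850, coefficient = 4
x_6 = 3.5000, f(x_6) = -1.227741, coefficient = 1

I ≈ (0.375000/3) × 18.982675 = 2.372834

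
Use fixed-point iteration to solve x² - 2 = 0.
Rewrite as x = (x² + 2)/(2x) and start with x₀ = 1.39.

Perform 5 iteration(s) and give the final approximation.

Equation: x² - 2 = 0
Fixed-point form: x = (x² + 2)/(2x)
x₀ = 1.39

x_1 = g(1.390000) = 1.414424
x_2 = g(1.414424) = 1.414214
x_3 = g(1.414214) = 1.414214
x_4 = g(1.414214) = 1.414214
x_5 = g(1.414214) = 1.414214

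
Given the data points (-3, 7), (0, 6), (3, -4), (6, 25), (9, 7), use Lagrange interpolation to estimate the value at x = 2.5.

Lagrange interpolation formula:
P(x) = Σ yᵢ × Lᵢ(x)
where Lᵢ(x) = Π_{j≠i} (x - xⱼ)/(xᵢ - xⱼ)

L_0(2.5) = (2.5 - 0)/(-3 - 0) × (2.5 - 3)/(-3 - 3) × (2.5 - 6)/(-3 - 6) × (2.5 - 9)/(-3 - 9) = -0.014628
L_1(2.5) = (2.5 - (-3))/(0 - (-3)) × (2.5 - 3)/(0 - 3) × (2.5 - 6)/(0 - 6) × (2.5 - 9)/(0 - 9) = 0.128729
L_2(2.5) = (2.5 - (-3))/(3 - (-3)) × (2.5 - 0)/(3 - 0) × (2.5 - 6)/(3 - 6) × (2.5 - 9)/(3 - 9) = 0.965471
L_3(2.5) = (2.5 - (-3))/(6 - (-3)) × (2.5 - 0)/(6 - 0) × (2.5 - 3)/(6 - 3) × (2.5 - 9)/(6 - 9) = -0.091950
L_4(2.5) = (2.5 - (-3))/(9 - (-3)) × (2.5 - 0)/(9 - 0) × (2.5 - 3)/(9 - 3) × (2.5 - 6)/(9 - 6) = 0.012378

P(2.5) = 7×L_0(2.5) + 6×L_1(2.5) + (-4)×L_2(2.5) + 25×L_3(2.5) + 7×L_4(2.5)
P(2.5) = -5.403999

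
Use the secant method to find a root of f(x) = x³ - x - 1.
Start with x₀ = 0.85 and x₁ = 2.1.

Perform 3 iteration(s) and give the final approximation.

f(x) = x³ - x - 1
x₀ = 0.85, x₁ = 2.1

Secant formula: x_{n+1} = x_n - f(x_n)(x_n - x_{n-1})/(f(x_n) - f(x_{n-1}))

Iteration 1:
  f(0.850000) = -1.235875
  f(2.100000) = 6.161000
  x_2 = 2.100000 - 6.161000×(2.100000 - 0.850000)/(6.161000 - (-1.235875))
       = 1.058851
Iteration 2:
  f(2.100000) = 6.161000
  f(1.058851) = -0.871704
  x_3 = 1.058851 - (-0.871704)×(1.058851 - 2.100000)/(-0.871704 - 6.161000)
       = 1.187901
Iteration 3:
  f(1.058851) = -0.871704
  f(1.187901) = -0.511642
  x_4 = 1.187901 - (-0.511642)×(1.187901 - 1.058851)/(-0.511642 - (-0.871704))
       = 1.371280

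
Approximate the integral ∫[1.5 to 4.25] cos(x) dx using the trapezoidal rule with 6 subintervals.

f(x) = cos(x)
a = 1.5, b = 4.25, n = 6
h = (b - a)/n = 0.458333

Trapezoidal rule: (h/2)[f(x₀) + 2f(x₁) + 2f(x₂) + ... + f(xₙ)]

x_0 = 1.5000, f(x_0) = 0.070737, coefficient = 1
x_1 = 1.9583, f(x_1) = -0.377909, coefficient = 2
x_2 = 2.4167, f(x_2) = -0.748549, coefficient = 2
x_3 = 2.8750, f(x_3) = -0.964674, coefficient = 2
x_4 = 3.3333, f(x_4) = -0.981674, coefficient = 2
x_5 = 3.7917, f(x_5) = -0.796039, coefficient = 2
x_6 = 4.2500, f(x_6) = -0.446087, coefficient = 1

I ≈ (0.458333/2) × -8.113040 = -1.859238
Exact value: -1.892484
Error: 0.033246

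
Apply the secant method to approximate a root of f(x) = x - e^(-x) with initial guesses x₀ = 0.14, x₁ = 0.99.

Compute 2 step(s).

f(x) = x - e^(-x)
x₀ = 0.14, x₁ = 0.99

Secant formula: x_{n+1} = x_n - f(x_n)(x_n - x_{n-1})/(f(x_n) - f(x_{n-1}))

Iteration 1:
  f(0.140000) = -0.729358
  f(0.990000) = 0.618423
  x_2 = 0.990000 - 0.618423×(0.990000 - 0.140000)/(0.618423 - (-0.729358))
       = 0.599981
Iteration 2:
  f(0.990000) = 0.618423
  f(0.599981) = 0.051160
  x_3 = 0.599981 - 0.051160×(0.599981 - 0.990000)/(0.051160 - 0.618423)
       = 0.564807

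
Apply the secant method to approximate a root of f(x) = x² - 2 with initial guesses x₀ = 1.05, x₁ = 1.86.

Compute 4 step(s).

f(x) = x² - 2
x₀ = 1.05, x₁ = 1.86

Secant formula: x_{n+1} = x_n - f(x_n)(x_n - x_{n-1})/(f(x_n) - f(x_{n-1}))

Iteration 1:
  f(1.050000) = -0.897500
  f(1.860000) = 1.459600
  x_2 = 1.860000 - 1.459600×(1.860000 - 1.050000)/(1.459600 - (-0.897500))
       = 1.358419
Iteration 2:
  f(1.860000) = 1.459600
  f(1.358419) = -0.154697
  x_3 = 1.358419 - (-0.154697)×(1.358419 - 1.860000)/(-0.154697 - 1.459600)
       = 1.406485
Iteration 3:
  f(1.358419) = -0.154697
  f(1.406485) = -0.021799
  x_4 = 1.406485 - (-0.021799)×(1.406485 - 1.358419)/(-0.021799 - (-0.154697))
       = 1.414370
Iteration 4:
  f(1.406485) = -0.021799
  f(1.414370) = 0.000441
  x_5 = 1.414370 - 0.000441×(1.414370 - 1.406485)/(0.000441 - (-0.021799))
       = 1.414213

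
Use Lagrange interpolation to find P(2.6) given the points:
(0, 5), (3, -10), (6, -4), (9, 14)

Lagrange interpolation formula:
P(x) = Σ yᵢ × Lᵢ(x)
where Lᵢ(x) = Π_{j≠i} (x - xⱼ)/(xᵢ - xⱼ)

L_0(2.6) = (2.6 - 3)/(0 - 3) × (2.6 - 6)/(0 - 6) × (2.6 - 9)/(0 - 9) = 0.053728
L_1(2.6) = (2.6 - 0)/(3 - 0) × (2.6 - 6)/(3 - 6) × (2.6 - 9)/(3 - 9) = 1.047704
L_2(2.6) = (2.6 - 0)/(6 - 0) × (2.6 - 3)/(6 - 3) × (2.6 - 9)/(6 - 9) = -0.123259
L_3(2.6) = (2.6 - 0)/(9 - 0) × (2.6 - 3)/(9 - 3) × (2.6 - 6)/(9 - 6) = 0.021827

P(2.6) = 5×L_0(2.6) + (-10)×L_1(2.6) + (-4)×L_2(2.6) + 14×L_3(2.6)
P(2.6) = -9.409778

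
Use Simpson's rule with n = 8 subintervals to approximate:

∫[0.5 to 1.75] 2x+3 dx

f(x) = 2x+3
a = 0.5, b = 1.75, n = 8
h = (b - a)/n = 0.156250

Simpson's rule: (h/3)[f(x₀) + 4f(x₁) + 2f(x₂) + ... + f(xₙ)]

x_0 = 0.5000, f(x_0) = 4.000000, coefficient = 1
x_1 = 0.6562, f(x_1) = 4.312500, coefficient = 4
x_2 = 0.8125, f(x_2) = 4.625000, coefficient = 2
x_3 = 0.9688, f(x_3) = 4.937500, coefficient = 4
x_4 = 1.1250, f(x_4) = 5.250000, coefficient = 2
x_5 = 1.2812, f(x_5) = 5.562500, coefficient = 4
x_6 = 1.4375, f(x_6) = 5.875000, coefficient = 2
x_7 = 1.5938, f(x_7) = 6.187500, coefficient = 4
x_8 = 1.7500, f(x_8) = 6.500000, coefficient = 1

I ≈ (0.156250/3) × 126.000000 = 6.562500
Exact value: 6.562500
Error: 0.000000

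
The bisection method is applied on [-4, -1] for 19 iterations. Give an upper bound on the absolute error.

Bisection error bound: |error| ≤ (b-a)/2^n
|error| ≤ (-1 - (-4))/2^19 = 3/2^19
|error| ≤ 0.0000057220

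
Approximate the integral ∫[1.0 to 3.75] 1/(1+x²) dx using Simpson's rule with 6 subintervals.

f(x) = 1/(1+x²)
a = 1.0, b = 3.75, n = 6
h = (b - a)/n = 0.458333

Simpson's rule: (h/3)[f(x₀) + 4f(x₁) + 2f(x₂) + ... + f(xₙ)]

x_0 = 1.0000, f(x_0) = 0.500000, coefficient = 1
x_1 = 1.4583, f(x_1) = 0.319822, coefficient = 4
x_2 = 1.9167, f(x_2) = 0.213967, coefficient = 2
x_3 = 2.3750, f(x_3) = 0.150588, coefficient = 4
x_4 = 2.8333, f(x_4) = 0.110769, coefficient = 2
x_5 = 3.2917, f(x_5) = 0.084495, coefficient = 4
x_6 = 3.7500, f(x_6) = 0.066390, coefficient = 1

I ≈ (0.458333/3) × 3.435484 = 0.524866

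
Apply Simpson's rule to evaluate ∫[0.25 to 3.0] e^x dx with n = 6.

f(x) = e^x
a = 0.25, b = 3.0, n = 6
h = (b - a)/n = 0.458333

Simpson's rule: (h/3)[f(x₀) + 4f(x₁) + 2f(x₂) + ... + f(xₙ)]

x_0 = 0.2500, f(x_0) = 1.284025, coefficient = 1
x_1 = 0.7083, f(x_1) = 2.030604, coefficient = 4
x_2 = 1.1667, f(x_2) = 3.211271, coefficient = 2
x_3 = 1.6250, f(x_3) = 5.078419, coefficient = 4
x_4 = 2.0833, f(x_4) = 8.031195, coefficient = 2
x_5 = 2.5417, f(x_5) = 12.700821, coefficient = 4
x_6 = 3.0000, f(x_6) = 20.085537, coefficient = 1

I ≈ (0.458333/3) × 123.093871 = 18.806008
Exact value: 18.801512
Error: 0.004497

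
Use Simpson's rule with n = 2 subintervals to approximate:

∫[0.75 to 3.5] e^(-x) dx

f(x) = e^(-x)
a = 0.75, b = 3.5, n = 2
h = (b - a)/n = 1.375000

Simpson's rule: (h/3)[f(x₀) + 4f(x₁) + 2f(x₂) + ... + f(xₙ)]

x_0 = 0.7500, f(x_0) = 0.472367, coefficient = 1
x_1 = 2.1250, f(x_1) = 0.119433, coefficient = 4
x_2 = 3.5000, f(x_2) = 0.030197, coefficient = 1

I ≈ (1.375000/3) × 0.980296 = 0.449302
Exact value: 0.442169
Error: 0.007133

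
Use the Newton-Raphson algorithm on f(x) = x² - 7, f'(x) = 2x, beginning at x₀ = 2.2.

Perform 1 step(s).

f(x) = x² - 7
f'(x) = 2x
x₀ = 2.2

Newton-Raphson formula: x_{n+1} = x_n - f(x_n)/f'(x_n)

Iteration 1:
  f(2.200000) = -2.160000
  f'(2.200000) = 4.400000
  x_1 = 2.200000 - (-2.160000)/4.400000 = 2.690909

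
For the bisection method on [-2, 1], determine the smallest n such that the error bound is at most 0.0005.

We need (b-a)/2^n ≤ 0.0005
(1 - (-2))/2^n ≤ 0.0005
3/2^n ≤ 0.0005
2^n ≥ 6000
n ≥ log₂(6000) = 12.55
n ≥ 13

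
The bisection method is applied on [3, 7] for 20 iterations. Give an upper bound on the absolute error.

Bisection error bound: |error| ≤ (b-a)/2^n
|error| ≤ (7 - 3)/2^20 = 4/2^20
|error| ≤ 0.0000038147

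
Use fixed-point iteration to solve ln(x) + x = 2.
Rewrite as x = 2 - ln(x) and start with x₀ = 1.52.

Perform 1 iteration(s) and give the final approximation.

Equation: ln(x) + x = 2
Fixed-point form: x = 2 - ln(x)
x₀ = 1.52

x_1 = g(1.520000) = 1.581290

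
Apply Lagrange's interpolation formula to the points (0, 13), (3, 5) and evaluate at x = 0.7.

Lagrange interpolation formula:
P(x) = Σ yᵢ × Lᵢ(x)
where Lᵢ(x) = Π_{j≠i} (x - xⱼ)/(xᵢ - xⱼ)

L_0(0.7) = (0.7 - 3)/(0 - 3) = 0.766667
L_1(0.7) = (0.7 - 0)/(3 - 0) = 0.233333

P(0.7) = 13×L_0(0.7) + 5×L_1(0.7)
P(0.7) = 11.133333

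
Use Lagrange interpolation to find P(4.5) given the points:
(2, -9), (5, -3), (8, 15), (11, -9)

Lagrange interpolation formula:
P(x) = Σ yᵢ × Lᵢ(x)
where Lᵢ(x) = Π_{j≠i} (x - xⱼ)/(xᵢ - xⱼ)

L_0(4.5) = (4.5 - 5)/(2 - 5) × (4.5 - 8)/(2 - 8) × (4.5 - 11)/(2 - 11) = 0.070216
L_1(4.5) = (4.5 - 2)/(5 - 2) × (4.5 - 8)/(5 - 8) × (4.5 - 11)/(5 - 11) = 1.053241
L_2(4.5) = (4.5 - 2)/(8 - 2) × (4.5 - 5)/(8 - 5) × (4.5 - 11)/(8 - 11) = -0.150463
L_3(4.5) = (4.5 - 2)/(11 - 2) × (4.5 - 5)/(11 - 5) × (4.5 - 8)/(11 - 8) = 0.027006

P(4.5) = (-9)×L_0(4.5) + (-3)×L_1(4.5) + 15×L_2(4.5) + (-9)×L_3(4.5)
P(4.5) = -6.291667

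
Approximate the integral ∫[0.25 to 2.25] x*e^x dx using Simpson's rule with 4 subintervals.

f(x) = x*e^x
a = 0.25, b = 2.25, n = 4
h = (b - a)/n = 0.500000

Simpson's rule: (h/3)[f(x₀) + 4f(x₁) + 2f(x₂) + ... + f(xₙ)]

x_0 = 0.2500, f(x_0) = 0.321006, coefficient = 1
x_1 = 0.7500, f(x_1) = 1.587750, coefficient = 4
x_2 = 1.2500, f(x_2) = 4.362929, coefficient = 2
x_3 = 1.7500, f(x_3) = 10.070555, coefficient = 4
x_4 = 2.2500, f(x_4) = 21.347406, coefficient = 1

I ≈ (0.500000/3) × 77.027488 = 12.837915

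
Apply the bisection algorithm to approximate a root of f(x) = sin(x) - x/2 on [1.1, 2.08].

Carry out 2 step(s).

f(x) = sin(x) - x/2
Initial interval: [1.1, 2.08]

Iteration 1:
  c_1 = (1.100000 + 2.080000)/2 = 1.590000
  f(c_1) = f(1.590000) = 0.204816
  f(a) × f(c) ≥ 0, new interval: [1.590000, 2.080000]
Iteration 2:
  c_2 = (1.590000 + 2.080000)/2 = 1.835000
  f(c_2) = f(1.835000) = 0.047801
  f(a) × f(c) ≥ 0, new interval: [1.835000, 2.080000]

After 2 iteration(s), the approximation is c_2 = 1.835000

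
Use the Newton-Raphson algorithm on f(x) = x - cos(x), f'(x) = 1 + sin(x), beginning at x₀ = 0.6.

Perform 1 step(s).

f(x) = x - cos(x)
f'(x) = 1 + sin(x)
x₀ = 0.6

Newton-Raphson formula: x_{n+1} = x_n - f(x_n)/f'(x_n)

Iteration 1:
  f(0.600000) = -0.225336
  f'(0.600000) = 1.564642
  x_1 = 0.600000 - (-0.225336)/1.564642 = 0.744017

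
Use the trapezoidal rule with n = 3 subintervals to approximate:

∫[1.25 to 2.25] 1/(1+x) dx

f(x) = 1/(1+x)
a = 1.25, b = 2.25, n = 3
h = (b - a)/n = 0.333333

Trapezoidal rule: (h/2)[f(x₀) + 2f(x₁) + 2f(x₂) + ... + f(xₙ)]

x_0 = 1.2500, f(x_0) = 0.444444, coefficient = 1
x_1 = 1.5833, f(x_1) = 0.387097, coefficient = 2
x_2 = 1.9167, f(x_2) = 0.342857, coefficient = 2
x_3 = 2.2500, f(x_3) = 0.307692, coefficient = 1

I ≈ (0.333333/2) × 2.212045 = 0.368674
Exact value: 0.367725
Error: 0.000949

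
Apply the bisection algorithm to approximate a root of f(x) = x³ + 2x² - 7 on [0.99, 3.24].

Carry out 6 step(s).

f(x) = x³ + 2x² - 7
Initial interval: [0.99, 3.24]

Iteration 1:
  c_1 = (0.990000 + 3.240000)/2 = 2.115000
  f(c_1) = f(2.115000) = 11.407321
  f(a) × f(c) < 0, new interval: [0.990000, 2.115000]
Iteration 2:
  c_2 = (0.990000 + 2.115000)/2 = 1.552500
  f(c_2) = f(1.552500) = 1.562435
  f(a) × f(c) < 0, new interval: [0.990000, 1.552500]
Iteration 3:
  c_3 = (0.990000 + 1.552500)/2 = 1.271250
  f(c_3) = f(1.271250) = -1.713410
  f(a) × f(c) ≥ 0, new interval: [1.271250, 1.552500]
Iteration 4:
  c_4 = (1.271250 + 1.552500)/2 = 1.411875
  f(c_4) = f(1.411875) = -0.198799
  f(a) × f(c) ≥ 0, new interval: [1.411875, 1.552500]
Iteration 5:
  c_5 = (1.411875 + 1.552500)/2 = 1.482188
  f(c_5) = f(1.482188) = 0.649947
  f(a) × f(c) < 0, new interval: [1.411875, 1.482188]
Iteration 6:
  c_6 = (1.411875 + 1.482188)/2 = 1.447031
  f(c_6) = f(1.447031) = 0.217737
  f(a) × f(c) < 0, new interval: [1.411875, 1.447031]

After 6 iteration(s), the approximation is c_6 = 1.447031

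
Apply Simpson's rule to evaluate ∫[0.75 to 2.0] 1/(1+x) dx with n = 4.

f(x) = 1/(1+x)
a = 0.75, b = 2.0, n = 4
h = (b - a)/n = 0.312500

Simpson's rule: (h/3)[f(x₀) + 4f(x₁) + 2f(x₂) + ... + f(xₙ)]

x_0 = 0.7500, f(x_0) = 0.571429, coefficient = 1
x_1 = 1.0625, f(x_1) = 0.484848, coefficient = 4
x_2 = 1.3750, f(x_2) = 0.421053, coefficient = 2
x_3 = 1.6875, f(x_3) = 0.372093, coefficient = 4
x_4 = 2.0000, f(x_4) = 0.333333, coefficient = 1

I ≈ (0.312500/3) × 5.174633 = 0.539024
Exact value: 0.538997
Error: 0.000028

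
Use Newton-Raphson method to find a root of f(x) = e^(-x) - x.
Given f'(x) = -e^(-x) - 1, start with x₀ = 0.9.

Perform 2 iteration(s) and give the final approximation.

f(x) = e^(-x) - x
f'(x) = -e^(-x) - 1
x₀ = 0.9

Newton-Raphson formula: x_{n+1} = x_n - f(x_n)/f'(x_n)

Iteration 1:
  f(0.900000) = -0.493430
  f'(0.900000) = -1.406570
  x_1 = 0.900000 - (-0.493430)/(-1.406570) = 0.549196
Iteration 2:
  f(0.549196) = 0.028218
  f'(0.549196) = -1.577414
  x_2 = 0.549196 - 0.028218/(-1.577414) = 0.567085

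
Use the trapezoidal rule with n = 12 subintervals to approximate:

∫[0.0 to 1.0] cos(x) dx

f(x) = cos(x)
a = 0.0, b = 1.0, n = 12
h = (b - a)/n = 0.083333

Trapezoidal rule: (h/2)[f(x₀) + 2f(x₁) + 2f(x₂) + ... + f(xₙ)]

x_0 = 0.0000, f(x_0) = 1.000000, coefficient = 1
x_1 = 0.0833, f(x_1) = 0.996530, coefficient = 2
x_2 = 0.1667, f(x_2) = 0.986143, coefficient = 2
x_3 = 0.2500, f(x_3) = 0.968912, coefficient = 2
x_4 = 0.3333, f(x_4) = 0.944957, coefficient = 2
x_5 = 0.4167, f(x_5) = 0.914443, coefficient = 2
x_6 = 0.5000, f(x_6) = 0.877583, coefficient = 2
x_7 = 0.5833, f(x_7) = 0.834631, coefficient = 2
x_8 = 0.6667, f(x_8) = 0.785887, coefficient = 2
x_9 = 0.7500, f(x_9) = 0.731689, coefficient = 2
x_10 = 0.8333, f(x_10) = 0.672412, coefficient = 2
x_11 = 0.9167, f(x_11) = 0.608469, coefficient = 2
x_12 = 1.0000, f(x_12) = 0.540302, coefficient = 1

I ≈ (0.083333/2) × 20.183615 = 0.840984
Exact value: 0.841471
Error: 0.000487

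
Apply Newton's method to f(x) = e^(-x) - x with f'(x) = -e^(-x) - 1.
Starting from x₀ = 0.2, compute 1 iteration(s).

f(x) = e^(-x) - x
f'(x) = -e^(-x) - 1
x₀ = 0.2

Newton-Raphson formula: x_{n+1} = x_n - f(x_n)/f'(x_n)

Iteration 1:
  f(0.200000) = 0.618731
  f'(0.200000) = -1.818731
  x_1 = 0.200000 - 0.618731/(-1.818731) = 0.540199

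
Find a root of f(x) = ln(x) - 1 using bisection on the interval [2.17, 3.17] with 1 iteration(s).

f(x) = ln(x) - 1
Initial interval: [2.17, 3.17]

Iteration 1:
  c_1 = (2.170000 + 3.170000)/2 = 2.670000
  f(c_1) = f(2.670000) = -0.017922
  f(a) × f(c) ≥ 0, new interval: [2.670000, 3.170000]

After 1 iteration(s), the approximation is c_1 = 2.670000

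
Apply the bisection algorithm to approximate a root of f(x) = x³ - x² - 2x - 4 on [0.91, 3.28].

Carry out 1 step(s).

f(x) = x³ - x² - 2x - 4
Initial interval: [0.91, 3.28]

Iteration 1:
  c_1 = (0.910000 + 3.280000)/2 = 2.095000
  f(c_1) = f(2.095000) = -3.384018
  f(a) × f(c) ≥ 0, new interval: [2.095000, 3.280000]

After 1 iteration(s), the approximation is c_1 = 2.095000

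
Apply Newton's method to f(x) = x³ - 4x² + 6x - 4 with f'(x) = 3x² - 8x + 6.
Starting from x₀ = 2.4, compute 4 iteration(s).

f(x) = x³ - 4x² + 6x - 4
f'(x) = 3x² - 8x + 6
x₀ = 2.4

Newton-Raphson formula: x_{n+1} = x_n - f(x_n)/f'(x_n)

Iteration 1:
  f(2.400000) = 1.184000
  f'(2.400000) = 4.080000
  x_1 = 2.400000 - 1.184000/4.080000 = 2.109804
Iteration 2:
  f(2.109804) = 0.245046
  f'(2.109804) = 2.475386
  x_2 = 2.109804 - 0.245046/2.475386 = 2.010811
Iteration 3:
  f(2.010811) = 0.021857
  f'(2.010811) = 2.043595
  x_3 = 2.010811 - 0.021857/2.043595 = 2.000116
Iteration 4:
  f(2.000116) = 0.000231
  f'(2.000116) = 2.000463
  x_4 = 2.000116 - 0.000231/2.000463 = 2.000000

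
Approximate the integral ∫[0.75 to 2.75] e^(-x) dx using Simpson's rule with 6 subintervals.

f(x) = e^(-x)
a = 0.75, b = 2.75, n = 6
h = (b - a)/n = 0.333333

Simpson's rule: (h/3)[f(x₀) + 4f(x₁) + 2f(x₂) + ... + f(xₙ)]

x_0 = 0.7500, f(x_0) = 0.472367, coefficient = 1
x_1 = 1.0833, f(x_1) = 0.338465, coefficient = 4
x_2 = 1.4167, f(x_2) = 0.242521, coefficient = 2
x_3 = 1.7500, f(x_3) = 0.173774, coefficient = 4
x_4 = 2.0833, f(x_4) = 0.124514, coefficient = 2
x_5 = 2.4167, f(x_5) = 0.089219, coefficient = 4
x_6 = 2.7500, f(x_6) = 0.063928, coefficient = 1

I ≈ (0.333333/3) × 3.676197 = 0.408466
Exact value: 0.408439
Error: 0.000028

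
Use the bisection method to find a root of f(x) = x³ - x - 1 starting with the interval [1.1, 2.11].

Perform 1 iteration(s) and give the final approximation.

f(x) = x³ - x - 1
Initial interval: [1.1, 2.11]

Iteration 1:
  c_1 = (1.100000 + 2.110000)/2 = 1.605000
  f(c_1) = f(1.605000) = 1.529520
  f(a) × f(c) < 0, new interval: [1.100000, 1.605000]

After 1 iteration(s), the approximation is c_1 = 1.605000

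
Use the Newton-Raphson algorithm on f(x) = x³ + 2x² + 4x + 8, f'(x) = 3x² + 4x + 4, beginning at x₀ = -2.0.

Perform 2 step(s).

f(x) = x³ + 2x² + 4x + 8
f'(x) = 3x² + 4x + 4
x₀ = -2.0

Newton-Raphson formula: x_{n+1} = x_n - f(x_n)/f'(x_n)

Iteration 1:
  f(-2.000000) = 0.000000
  f'(-2.000000) = 8.000000
  x_1 = -2.000000 - 0.000000/8.000000 = -2.000000
Iteration 2:
  f(-2.000000) = 0.000000
  f'(-2.000000) = 8.000000
  x_2 = -2.000000 - 0.000000/8.000000 = -2.000000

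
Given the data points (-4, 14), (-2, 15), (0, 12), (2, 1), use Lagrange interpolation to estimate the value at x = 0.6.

Lagrange interpolation formula:
P(x) = Σ yᵢ × Lᵢ(x)
where Lᵢ(x) = Π_{j≠i} (x - xⱼ)/(xᵢ - xⱼ)

L_0(0.6) = (0.6 - (-2))/(-4 - (-2)) × (0.6 - 0)/(-4 - 0) × (0.6 - 2)/(-4 - 2) = 0.045500
L_1(0.6) = (0.6 - (-4))/(-2 - (-4)) × (0.6 - 0)/(-2 - 0) × (0.6 - 2)/(-2 - 2) = -0.241500
L_2(0.6) = (0.6 - (-4))/(0 - (-4)) × (0.6 - (-2))/(0 - (-2)) × (0.6 - 2)/(0 - 2) = 1.046500
L_3(0.6) = (0.6 - (-4))/(2 - (-4)) × (0.6 - (-2))/(2 - (-2)) × (0.6 - 0)/(2 - 0) = 0.149500

P(0.6) = 14×L_0(0.6) + 15×L_1(0.6) + 12×L_2(0.6) + 1×L_3(0.6)
P(0.6) = 9.722000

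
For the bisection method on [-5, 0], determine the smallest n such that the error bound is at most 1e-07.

We need (b-a)/2^n ≤ 1e-07
(0 - (-5))/2^n ≤ 1e-07
5/2^n ≤ 1e-07
2^n ≥ 50000000
n ≥ log₂(50000000) = 25.58
n ≥ 26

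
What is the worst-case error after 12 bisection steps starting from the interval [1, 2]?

Bisection error bound: |error| ≤ (b-a)/2^n
|error| ≤ (2 - 1)/2^12 = 1/2^12
|error| ≤ 0.0002441406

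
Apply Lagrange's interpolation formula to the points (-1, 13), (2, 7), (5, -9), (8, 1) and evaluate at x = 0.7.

Lagrange interpolation formula:
P(x) = Σ yᵢ × Lᵢ(x)
where Lᵢ(x) = Π_{j≠i} (x - xⱼ)/(xᵢ - xⱼ)

L_0(0.7) = (0.7 - 2)/(-1 - 2) × (0.7 - 5)/(-1 - 5) × (0.7 - 8)/(-1 - 8) = 0.251895
L_1(0.7) = (0.7 - (-1))/(2 - (-1)) × (0.7 - 5)/(2 - 5) × (0.7 - 8)/(2 - 8) = 0.988204
L_2(0.7) = (0.7 - (-1))/(5 - (-1)) × (0.7 - 2)/(5 - 2) × (0.7 - 8)/(5 - 8) = -0.298759
L_3(0.7) = (0.7 - (-1))/(8 - (-1)) × (0.7 - 2)/(8 - 2) × (0.7 - 5)/(8 - 5) = 0.058660

P(0.7) = 13×L_0(0.7) + 7×L_1(0.7) + (-9)×L_2(0.7) + 1×L_3(0.7)
P(0.7) = 12.939556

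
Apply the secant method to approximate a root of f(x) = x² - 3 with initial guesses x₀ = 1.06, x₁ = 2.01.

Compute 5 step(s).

f(x) = x² - 3
x₀ = 1.06, x₁ = 2.01

Secant formula: x_{n+1} = x_n - f(x_n)(x_n - x_{n-1})/(f(x_n) - f(x_{n-1}))

Iteration 1:
  f(1.060000) = -1.876400
  f(2.010000) = 1.040100
  x_2 = 2.010000 - 1.040100×(2.010000 - 1.060000)/(1.040100 - (-1.876400))
       = 1.671205
Iteration 2:
  f(2.010000) = 1.040100
  f(1.671205) = -0.207073
  x_3 = 1.671205 - (-0.207073)×(1.671205 - 2.010000)/(-0.207073 - 1.040100)
       = 1.727457
Iteration 3:
  f(1.671205) = -0.207073
  f(1.727457) = -0.015893
  x_4 = 1.727457 - (-0.015893)×(1.727457 - 1.671205)/(-0.015893 - (-0.207073))
       = 1.732133
Iteration 4:
  f(1.727457) = -0.015893
  f(1.732133) = 0.000285
  x_5 = 1.732133 - 0.000285×(1.732133 - 1.727457)/(0.000285 - (-0.015893))
       = 1.732051
Iteration 5:
  f(1.732133) = 0.000285
  f(1.732051) = 0.000000
  x_6 = 1.732051 - 0.000000×(1.732051 - 1.732133)/(0.000000 - 0.000285)
       = 1.732051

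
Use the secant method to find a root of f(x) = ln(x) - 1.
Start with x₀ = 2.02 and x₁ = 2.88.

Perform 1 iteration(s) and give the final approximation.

f(x) = ln(x) - 1
x₀ = 2.02, x₁ = 2.88

Secant formula: x_{n+1} = x_n - f(x_n)(x_n - x_{n-1})/(f(x_n) - f(x_{n-1}))

Iteration 1:
  f(2.020000) = -0.296902
  f(2.880000) = 0.057790
  x_2 = 2.880000 - 0.057790×(2.880000 - 2.020000)/(0.057790 - (-0.296902))
       = 2.739880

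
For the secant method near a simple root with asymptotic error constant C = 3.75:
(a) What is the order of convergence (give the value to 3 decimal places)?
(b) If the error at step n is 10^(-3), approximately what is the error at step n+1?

(a) Secant method has superlinear convergence with order φ = (1+√5)/2 ≈ 1.618.
    This means |e_{n+1}| ≈ C|e_n|^1.618.

(b) With |e_n| = 10^(-3) and C = 3.75:
    |e_{n+1}| ≈ 3.75 × (10^(-3))^1.618 = 3.75 × 10^(-4.85)

(a) ≈ 1.618 (golden ratio); (b) |e_{n+1}| ≈ 5.247e-05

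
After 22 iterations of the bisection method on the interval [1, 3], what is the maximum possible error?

Bisection error bound: |error| ≤ (b-a)/2^n
|error| ≤ (3 - 1)/2^22 = 2/2^22
|error| ≤ 0.0000004768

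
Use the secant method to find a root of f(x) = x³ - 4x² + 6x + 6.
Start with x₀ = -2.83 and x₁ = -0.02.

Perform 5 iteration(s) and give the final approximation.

f(x) = x³ - 4x² + 6x + 6
x₀ = -2.83, x₁ = -0.02

Secant formula: x_{n+1} = x_n - f(x_n)(x_n - x_{n-1})/(f(x_n) - f(x_{n-1}))

Iteration 1:
  f(-2.830000) = -65.680787
  f(-0.020000) = 5.878392
  x_2 = -0.020000 - 5.878392×(-0.020000 - (-2.830000))/(5.878392 - (-65.680787))
       = -0.250834
Iteration 2:
  f(-0.020000) = 5.878392
  f(-0.250834) = 4.227544
  x_3 = -0.250834 - 4.227544×(-0.250834 - (-0.020000))/(4.227544 - 5.878392)
       = -0.841961
Iteration 3:
  f(-0.250834) = 4.227544
  f(-0.841961) = -2.484221
  x_4 = -0.841961 - (-2.484221)×(-0.841961 - (-0.250834))/(-2.484221 - 4.227544)
       = -0.623167
Iteration 4:
  f(-0.841961) = -2.484221
  f(-0.623167) = 0.465646
  x_5 = -0.623167 - 0.465646×(-0.623167 - (-0.841961))/(0.465646 - (-2.484221))
       = -0.657705
Iteration 5:
  f(-0.623167) = 0.465646
  f(-0.657705) = 0.038964
  x_6 = -0.657705 - 0.038964×(-0.657705 - (-0.623167))/(0.038964 - 0.465646)
       = -0.660859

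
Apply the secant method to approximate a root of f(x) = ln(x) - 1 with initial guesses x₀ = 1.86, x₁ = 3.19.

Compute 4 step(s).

f(x) = ln(x) - 1
x₀ = 1.86, x₁ = 3.19

Secant formula: x_{n+1} = x_n - f(x_n)(x_n - x_{n-1})/(f(x_n) - f(x_{n-1}))

Iteration 1:
  f(1.860000) = -0.379424
  f(3.190000) = 0.160021
  x_2 = 3.190000 - 0.160021×(3.190000 - 1.860000)/(0.160021 - (-0.379424))
       = 2.795469
Iteration 2:
  f(3.190000) = 0.160021
  f(2.795469) = 0.028000
  x_3 = 2.795469 - 0.028000×(2.795469 - 3.190000)/(0.028000 - 0.160021)
       = 2.711794
Iteration 3:
  f(2.795469) = 0.028000
  f(2.711794) = -0.002389
  x_4 = 2.711794 - (-0.002389)×(2.711794 - 2.795469)/(-0.002389 - 0.028000)
       = 2.718374
Iteration 4:
  f(2.711794) = -0.002389
  f(2.718374) = 0.000034
  x_5 = 2.718374 - 0.000034×(2.718374 - 2.711794)/(0.000034 - (-0.002389))
       = 2.718282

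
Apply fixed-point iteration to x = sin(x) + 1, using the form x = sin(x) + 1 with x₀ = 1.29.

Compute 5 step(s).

Equation: x = sin(x) + 1
Fixed-point form: x = sin(x) + 1
x₀ = 1.29

x_1 = g(1.290000) = 1.960835
x_2 = g(1.960835) = 1.924894
x_3 = g(1.924894) = 1.937960
x_4 = g(1.937960) = 1.933349
x_5 = g(1.933349) = 1.934994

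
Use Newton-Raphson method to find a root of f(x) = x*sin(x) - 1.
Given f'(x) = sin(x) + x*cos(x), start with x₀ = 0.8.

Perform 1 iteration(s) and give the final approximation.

f(x) = x*sin(x) - 1
f'(x) = sin(x) + x*cos(x)
x₀ = 0.8

Newton-Raphson formula: x_{n+1} = x_n - f(x_n)/f'(x_n)

Iteration 1:
  f(0.800000) = -0.426115
  f'(0.800000) = 1.274721
  x_1 = 0.800000 - (-0.426115)/1.274721 = 1.134281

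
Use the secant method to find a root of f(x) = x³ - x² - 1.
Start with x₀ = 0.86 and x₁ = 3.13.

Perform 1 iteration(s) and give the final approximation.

f(x) = x³ - x² - 1
x₀ = 0.86, x₁ = 3.13

Secant formula: x_{n+1} = x_n - f(x_n)(x_n - x_{n-1})/(f(x_n) - f(x_{n-1}))

Iteration 1:
  f(0.860000) = -1.103544
  f(3.130000) = 19.867397
  x_2 = 3.130000 - 19.867397×(3.130000 - 0.860000)/(19.867397 - (-1.103544))
       = 0.979453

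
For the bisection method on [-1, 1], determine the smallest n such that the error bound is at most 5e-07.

We need (b-a)/2^n ≤ 5e-07
(1 - (-1))/2^n ≤ 5e-07
2/2^n ≤ 5e-07
2^n ≥ 4000000
n ≥ log₂(4000000) = 21.93
n ≥ 22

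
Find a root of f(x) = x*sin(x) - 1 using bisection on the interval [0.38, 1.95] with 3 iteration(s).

f(x) = x*sin(x) - 1
Initial interval: [0.38, 1.95]

Iteration 1:
  c_1 = (0.380000 + 1.950000)/2 = 1.165000
  f(c_1) = f(1.165000) = 0.070388
  f(a) × f(c) < 0, new interval: [0.380000, 1.165000]
Iteration 2:
  c_2 = (0.380000 + 1.165000)/2 = 0.772500
  f(c_2) = f(0.772500) = -0.460851
  f(a) × f(c) ≥ 0, new interval: [0.772500, 1.165000]
Iteration 3:
  c_3 = (0.772500 + 1.165000)/2 = 0.968750
  f(c_3) = f(0.968750) = -0.201577
  f(a) × f(c) ≥ 0, new interval: [0.968750, 1.165000]

After 3 iteration(s), the approximation is c_3 = 0.968750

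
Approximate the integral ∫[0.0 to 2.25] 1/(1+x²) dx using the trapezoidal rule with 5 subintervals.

f(x) = 1/(1+x²)
a = 0.0, b = 2.25, n = 5
h = (b - a)/n = 0.450000

Trapezoidal rule: (h/2)[f(x₀) + 2f(x₁) + 2f(x₂) + ... + f(xₙ)]

x_0 = 0.0000, f(x_0) = 1.000000, coefficient = 1
x_1 = 0.4500, f(x_1) = 0.831601, coefficient = 2
x_2 = 0.9000, f(x_2) = 0.552486, coefficient = 2
x_3 = 1.3500, f(x_3) = 0.354296, coefficient = 2
x_4 = 1.8000, f(x_4) = 0.235849, coefficient = 2
x_5 = 2.2500, f(x_5) = 0.164948, coefficient = 1

I ≈ (0.450000/2) × 5.113412 = 1.150518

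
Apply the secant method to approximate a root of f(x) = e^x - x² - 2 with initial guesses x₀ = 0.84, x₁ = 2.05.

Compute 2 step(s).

f(x) = e^x - x² - 2
x₀ = 0.84, x₁ = 2.05

Secant formula: x_{n+1} = x_n - f(x_n)(x_n - x_{n-1})/(f(x_n) - f(x_{n-1}))

Iteration 1:
  f(0.840000) = -0.389233
  f(2.050000) = 1.565401
  x_2 = 2.050000 - 1.565401×(2.050000 - 0.840000)/(1.565401 - (-0.389233))
       = 1.080951
Iteration 2:
  f(2.050000) = 1.565401
  f(1.080951) = -0.220973
  x_3 = 1.080951 - (-0.220973)×(1.080951 - 2.050000)/(-0.220973 - 1.565401)
       = 1.200822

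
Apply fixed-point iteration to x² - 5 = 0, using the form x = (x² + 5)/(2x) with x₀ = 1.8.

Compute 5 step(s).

Equation: x² - 5 = 0
Fixed-point form: x = (x² + 5)/(2x)
x₀ = 1.8

x_1 = g(1.800000) = 2.288889
x_2 = g(2.288889) = 2.236677
x_3 = g(2.236677) = 2.236068
x_4 = g(2.236068) = 2.236068
x_5 = g(2.236068) = 2.236068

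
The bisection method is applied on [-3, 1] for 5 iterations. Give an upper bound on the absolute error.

Bisection error bound: |error| ≤ (b-a)/2^n
|error| ≤ (1 - (-3))/2^5 = 4/2^5
|error| ≤ 0.1250000000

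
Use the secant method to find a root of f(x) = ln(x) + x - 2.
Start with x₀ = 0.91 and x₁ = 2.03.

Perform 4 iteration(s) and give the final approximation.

f(x) = ln(x) + x - 2
x₀ = 0.91, x₁ = 2.03

Secant formula: x_{n+1} = x_n - f(x_n)(x_n - x_{n-1})/(f(x_n) - f(x_{n-1}))

Iteration 1:
  f(0.910000) = -1.184311
  f(2.030000) = 0.738036
  x_2 = 2.030000 - 0.738036×(2.030000 - 0.910000)/(0.738036 - (-1.184311))
       = 1.600005
Iteration 2:
  f(2.030000) = 0.738036
  f(1.600005) = 0.070011
  x_3 = 1.600005 - 0.070011×(1.600005 - 2.030000)/(0.070011 - 0.738036)
       = 1.554940
Iteration 3:
  f(1.600005) = 0.070011
  f(1.554940) = -0.003624
  x_4 = 1.554940 - (-0.003624)×(1.554940 - 1.600005)/(-0.003624 - 0.070011)
       = 1.557157
Iteration 4:
  f(1.554940) = -0.003624
  f(1.557157) = 0.000019
  x_5 = 1.557157 - 0.000019×(1.557157 - 1.554940)/(0.000019 - (-0.003624))
       = 1.557146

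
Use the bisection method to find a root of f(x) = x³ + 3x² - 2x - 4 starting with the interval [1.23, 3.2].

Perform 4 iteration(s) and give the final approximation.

f(x) = x³ + 3x² - 2x - 4
Initial interval: [1.23, 3.2]

Iteration 1:
  c_1 = (1.230000 + 3.200000)/2 = 2.215000
  f(c_1) = f(2.215000) = 17.155963
  f(a) × f(c) < 0, new interval: [1.230000, 2.215000]
Iteration 2:
  c_2 = (1.230000 + 2.215000)/2 = 1.722500
  f(c_2) = f(1.722500) = 6.566687
  f(a) × f(c) < 0, new interval: [1.230000, 1.722500]
Iteration 3:
  c_3 = (1.230000 + 1.722500)/2 = 1.476250
  f(c_3) = f(1.476250) = 2.802655
  f(a) × f(c) < 0, new interval: [1.230000, 1.476250]
Iteration 4:
  c_4 = (1.230000 + 1.476250)/2 = 1.353125
  f(c_4) = f(1.353125) = 1.264092
  f(a) × f(c) < 0, new interval: [1.230000, 1.353125]

After 4 iteration(s), the approximation is c_4 = 1.353125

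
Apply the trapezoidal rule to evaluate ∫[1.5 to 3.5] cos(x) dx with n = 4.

f(x) = cos(x)
a = 1.5, b = 3.5, n = 4
h = (b - a)/n = 0.500000

Trapezoidal rule: (h/2)[f(x₀) + 2f(x₁) + 2f(x₂) + ... + f(xₙ)]

x_0 = 1.5000, f(x_0) = 0.070737, coefficient = 1
x_1 = 2.0000, f(x_1) = -0.416147, coefficient = 2
x_2 = 2.5000, f(x_2) = -0.801144, coefficient = 2
x_3 = 3.0000, f(x_3) = -0.989992, coefficient = 2
x_4 = 3.5000, f(x_4) = -0.936457, coefficient = 1

I ≈ (0.500000/2) × -5.280285 = -1.320071
Exact value: -1.348278
Error: 0.028207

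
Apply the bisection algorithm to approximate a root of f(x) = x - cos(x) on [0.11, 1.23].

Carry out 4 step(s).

f(x) = x - cos(x)
Initial interval: [0.11, 1.23]

Iteration 1:
  c_1 = (0.110000 + 1.230000)/2 = 0.670000
  f(c_1) = f(0.670000) = -0.113822
  f(a) × f(c) ≥ 0, new interval: [0.670000, 1.230000]
Iteration 2:
  c_2 = (0.670000 + 1.230000)/2 = 0.950000
  f(c_2) = f(0.950000) = 0.368317
  f(a) × f(c) < 0, new interval: [0.670000, 0.950000]
Iteration 3:
  c_3 = (0.670000 + 0.950000)/2 = 0.810000
  f(c_3) = f(0.810000) = 0.120502
  f(a) × f(c) < 0, new interval: [0.670000, 0.810000]
Iteration 4:
  c_4 = (0.670000 + 0.810000)/2 = 0.740000
  f(c_4) = f(0.740000) = 0.001531
  f(a) × f(c) < 0, new interval: [0.670000, 0.740000]

After 4 iteration(s), the approximation is c_4 = 0.740000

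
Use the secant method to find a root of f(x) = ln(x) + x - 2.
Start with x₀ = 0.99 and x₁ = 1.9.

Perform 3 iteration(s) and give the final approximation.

f(x) = ln(x) + x - 2
x₀ = 0.99, x₁ = 1.9

Secant formula: x_{n+1} = x_n - f(x_n)(x_n - x_{n-1})/(f(x_n) - f(x_{n-1}))

Iteration 1:
  f(0.990000) = -1.020050
  f(1.900000) = 0.541854
  x_2 = 1.900000 - 0.541854×(1.900000 - 0.990000)/(0.541854 - (-1.020050))
       = 1.584304
Iteration 2:
  f(1.900000) = 0.541854
  f(1.584304) = 0.044449
  x_3 = 1.584304 - 0.044449×(1.584304 - 1.900000)/(0.044449 - 0.541854)
       = 1.556093
Iteration 3:
  f(1.584304) = 0.044449
  f(1.556093) = -0.001729
  x_4 = 1.556093 - (-0.001729)×(1.556093 - 1.584304)/(-0.001729 - 0.044449)
       = 1.557149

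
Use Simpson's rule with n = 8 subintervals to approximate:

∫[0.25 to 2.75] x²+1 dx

f(x) = x²+1
a = 0.25, b = 2.75, n = 8
h = (b - a)/n = 0.312500

Simpson's rule: (h/3)[f(x₀) + 4f(x₁) + 2f(x₂) + ... + f(xₙ)]

x_0 = 0.2500, f(x_0) = 1.062500, coefficient = 1
x_1 = 0.5625, f(x_1) = 1.316406, coefficient = 4
x_2 = 0.8750, f(x_2) = 1.765625, coefficient = 2
x_3 = 1.1875, f(x_3) = 2.410156, coefficient = 4
x_4 = 1.5000, f(x_4) = 3.250000, coefficient = 2
x_5 = 1.8125, f(x_5) = 4.285156, coefficient = 4
x_6 = 2.1250, f(x_6) = 5.515625, coefficient = 2
x_7 = 2.4375, f(x_7) = 6.941406, coefficient = 4
x_8 = 2.7500, f(x_8) = 8.562500, coefficient = 1

I ≈ (0.312500/3) × 90.500000 = 9.427083
Exact value: 9.427083
Error: 0.000000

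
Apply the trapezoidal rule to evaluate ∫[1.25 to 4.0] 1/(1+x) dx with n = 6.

f(x) = 1/(1+x)
a = 1.25, b = 4.0, n = 6
h = (b - a)/n = 0.458333

Trapezoidal rule: (h/2)[f(x₀) + 2f(x₁) + 2f(x₂) + ... + f(xₙ)]

x_0 = 1.2500, f(x_0) = 0.444444, coefficient = 1
x_1 = 1.7083, f(x_1) = 0.369231, coefficient = 2
x_2 = 2.1667, f(x_2) = 0.315789, coefficient = 2
x_3 = 2.6250, f(x_3) = 0.275862, coefficient = 2
x_4 = 3.0833, f(x_4) = 0.244898, coefficient = 2
x_5 = 3.5417, f(x_5) = 0.220183, coefficient = 2
x_6 = 4.0000, f(x_6) = 0.200000, coefficient = 1

I ≈ (0.458333/2) × 3.496372 = 0.801252
Exact value: 0.798508
Error: 0.002744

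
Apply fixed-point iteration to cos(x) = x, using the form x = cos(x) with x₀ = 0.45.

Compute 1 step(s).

Equation: cos(x) = x
Fixed-point form: x = cos(x)
x₀ = 0.45

x_1 = g(0.450000) = 0.900447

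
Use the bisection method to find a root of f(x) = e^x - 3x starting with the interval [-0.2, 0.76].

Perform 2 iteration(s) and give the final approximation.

f(x) = e^x - 3x
Initial interval: [-0.2, 0.76]

Iteration 1:
  c_1 = (-0.200000 + 0.760000)/2 = 0.280000
  f(c_1) = f(0.280000) = 0.483130
  f(a) × f(c) ≥ 0, new interval: [0.280000, 0.760000]
Iteration 2:
  c_2 = (0.280000 + 0.760000)/2 = 0.520000
  f(c_2) = f(0.520000) = 0.122028
  f(a) × f(c) ≥ 0, new interval: [0.520000, 0.760000]

After 2 iteration(s), the approximation is c_2 = 0.520000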